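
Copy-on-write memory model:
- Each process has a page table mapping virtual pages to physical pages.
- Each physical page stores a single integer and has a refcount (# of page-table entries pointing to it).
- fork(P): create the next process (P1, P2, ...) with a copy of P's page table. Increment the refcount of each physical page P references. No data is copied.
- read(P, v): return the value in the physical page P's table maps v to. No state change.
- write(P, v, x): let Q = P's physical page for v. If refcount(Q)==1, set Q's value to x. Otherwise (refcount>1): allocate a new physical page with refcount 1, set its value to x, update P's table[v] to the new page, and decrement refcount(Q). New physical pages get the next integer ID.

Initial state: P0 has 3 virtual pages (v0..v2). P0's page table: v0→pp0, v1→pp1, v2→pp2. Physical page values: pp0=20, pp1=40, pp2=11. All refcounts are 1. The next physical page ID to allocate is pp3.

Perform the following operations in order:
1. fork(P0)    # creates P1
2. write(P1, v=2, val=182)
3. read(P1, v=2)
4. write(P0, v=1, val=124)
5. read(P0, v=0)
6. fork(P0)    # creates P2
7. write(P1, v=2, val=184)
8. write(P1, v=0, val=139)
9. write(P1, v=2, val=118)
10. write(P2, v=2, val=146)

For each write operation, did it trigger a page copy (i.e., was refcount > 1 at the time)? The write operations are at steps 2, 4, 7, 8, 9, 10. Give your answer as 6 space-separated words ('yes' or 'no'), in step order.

Op 1: fork(P0) -> P1. 3 ppages; refcounts: pp0:2 pp1:2 pp2:2
Op 2: write(P1, v2, 182). refcount(pp2)=2>1 -> COPY to pp3. 4 ppages; refcounts: pp0:2 pp1:2 pp2:1 pp3:1
Op 3: read(P1, v2) -> 182. No state change.
Op 4: write(P0, v1, 124). refcount(pp1)=2>1 -> COPY to pp4. 5 ppages; refcounts: pp0:2 pp1:1 pp2:1 pp3:1 pp4:1
Op 5: read(P0, v0) -> 20. No state change.
Op 6: fork(P0) -> P2. 5 ppages; refcounts: pp0:3 pp1:1 pp2:2 pp3:1 pp4:2
Op 7: write(P1, v2, 184). refcount(pp3)=1 -> write in place. 5 ppages; refcounts: pp0:3 pp1:1 pp2:2 pp3:1 pp4:2
Op 8: write(P1, v0, 139). refcount(pp0)=3>1 -> COPY to pp5. 6 ppages; refcounts: pp0:2 pp1:1 pp2:2 pp3:1 pp4:2 pp5:1
Op 9: write(P1, v2, 118). refcount(pp3)=1 -> write in place. 6 ppages; refcounts: pp0:2 pp1:1 pp2:2 pp3:1 pp4:2 pp5:1
Op 10: write(P2, v2, 146). refcount(pp2)=2>1 -> COPY to pp6. 7 ppages; refcounts: pp0:2 pp1:1 pp2:1 pp3:1 pp4:2 pp5:1 pp6:1

yes yes no yes no yes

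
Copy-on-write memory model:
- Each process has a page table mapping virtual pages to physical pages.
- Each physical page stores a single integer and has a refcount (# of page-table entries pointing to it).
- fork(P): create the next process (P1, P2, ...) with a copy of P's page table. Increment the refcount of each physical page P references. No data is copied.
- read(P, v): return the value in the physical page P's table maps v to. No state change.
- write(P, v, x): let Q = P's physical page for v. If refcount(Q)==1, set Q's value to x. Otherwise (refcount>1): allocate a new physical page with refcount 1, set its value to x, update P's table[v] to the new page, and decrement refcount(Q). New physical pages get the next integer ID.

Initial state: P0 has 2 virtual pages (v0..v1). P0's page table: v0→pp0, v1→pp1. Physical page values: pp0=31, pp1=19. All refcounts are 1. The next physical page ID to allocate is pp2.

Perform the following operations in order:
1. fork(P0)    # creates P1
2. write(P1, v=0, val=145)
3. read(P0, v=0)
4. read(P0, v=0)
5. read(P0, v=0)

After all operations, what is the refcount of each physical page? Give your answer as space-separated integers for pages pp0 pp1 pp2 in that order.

Op 1: fork(P0) -> P1. 2 ppages; refcounts: pp0:2 pp1:2
Op 2: write(P1, v0, 145). refcount(pp0)=2>1 -> COPY to pp2. 3 ppages; refcounts: pp0:1 pp1:2 pp2:1
Op 3: read(P0, v0) -> 31. No state change.
Op 4: read(P0, v0) -> 31. No state change.
Op 5: read(P0, v0) -> 31. No state change.

Answer: 1 2 1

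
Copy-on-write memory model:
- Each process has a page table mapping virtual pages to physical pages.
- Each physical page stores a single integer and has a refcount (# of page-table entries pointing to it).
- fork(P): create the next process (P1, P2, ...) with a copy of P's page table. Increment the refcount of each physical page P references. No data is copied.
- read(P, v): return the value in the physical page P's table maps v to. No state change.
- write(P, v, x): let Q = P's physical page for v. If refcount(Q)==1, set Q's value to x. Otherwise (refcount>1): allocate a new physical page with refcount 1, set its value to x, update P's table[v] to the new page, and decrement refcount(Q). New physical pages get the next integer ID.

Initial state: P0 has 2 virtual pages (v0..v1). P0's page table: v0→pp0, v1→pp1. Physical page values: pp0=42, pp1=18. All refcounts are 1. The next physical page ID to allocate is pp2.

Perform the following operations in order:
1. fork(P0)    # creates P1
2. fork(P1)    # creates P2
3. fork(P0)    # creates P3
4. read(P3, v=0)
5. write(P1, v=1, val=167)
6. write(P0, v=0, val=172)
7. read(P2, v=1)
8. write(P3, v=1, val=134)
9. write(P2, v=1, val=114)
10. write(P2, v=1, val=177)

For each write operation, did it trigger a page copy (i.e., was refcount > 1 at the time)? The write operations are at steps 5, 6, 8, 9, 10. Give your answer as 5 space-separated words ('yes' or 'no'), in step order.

Op 1: fork(P0) -> P1. 2 ppages; refcounts: pp0:2 pp1:2
Op 2: fork(P1) -> P2. 2 ppages; refcounts: pp0:3 pp1:3
Op 3: fork(P0) -> P3. 2 ppages; refcounts: pp0:4 pp1:4
Op 4: read(P3, v0) -> 42. No state change.
Op 5: write(P1, v1, 167). refcount(pp1)=4>1 -> COPY to pp2. 3 ppages; refcounts: pp0:4 pp1:3 pp2:1
Op 6: write(P0, v0, 172). refcount(pp0)=4>1 -> COPY to pp3. 4 ppages; refcounts: pp0:3 pp1:3 pp2:1 pp3:1
Op 7: read(P2, v1) -> 18. No state change.
Op 8: write(P3, v1, 134). refcount(pp1)=3>1 -> COPY to pp4. 5 ppages; refcounts: pp0:3 pp1:2 pp2:1 pp3:1 pp4:1
Op 9: write(P2, v1, 114). refcount(pp1)=2>1 -> COPY to pp5. 6 ppages; refcounts: pp0:3 pp1:1 pp2:1 pp3:1 pp4:1 pp5:1
Op 10: write(P2, v1, 177). refcount(pp5)=1 -> write in place. 6 ppages; refcounts: pp0:3 pp1:1 pp2:1 pp3:1 pp4:1 pp5:1

yes yes yes yes no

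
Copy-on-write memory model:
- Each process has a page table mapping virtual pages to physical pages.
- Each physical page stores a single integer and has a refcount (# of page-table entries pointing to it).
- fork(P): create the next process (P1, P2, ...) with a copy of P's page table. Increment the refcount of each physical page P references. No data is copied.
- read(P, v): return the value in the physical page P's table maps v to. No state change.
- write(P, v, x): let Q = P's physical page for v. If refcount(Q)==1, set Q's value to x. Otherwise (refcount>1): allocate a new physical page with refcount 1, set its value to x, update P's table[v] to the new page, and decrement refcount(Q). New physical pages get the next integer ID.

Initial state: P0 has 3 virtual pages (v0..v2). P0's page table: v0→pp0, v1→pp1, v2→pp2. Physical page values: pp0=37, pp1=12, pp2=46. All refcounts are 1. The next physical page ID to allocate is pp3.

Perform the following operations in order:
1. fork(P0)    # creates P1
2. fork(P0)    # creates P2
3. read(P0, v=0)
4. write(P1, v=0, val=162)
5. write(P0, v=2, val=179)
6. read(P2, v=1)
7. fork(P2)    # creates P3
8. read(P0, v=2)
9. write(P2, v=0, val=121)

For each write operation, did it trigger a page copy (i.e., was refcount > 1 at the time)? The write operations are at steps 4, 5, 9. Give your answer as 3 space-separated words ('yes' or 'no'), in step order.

Op 1: fork(P0) -> P1. 3 ppages; refcounts: pp0:2 pp1:2 pp2:2
Op 2: fork(P0) -> P2. 3 ppages; refcounts: pp0:3 pp1:3 pp2:3
Op 3: read(P0, v0) -> 37. No state change.
Op 4: write(P1, v0, 162). refcount(pp0)=3>1 -> COPY to pp3. 4 ppages; refcounts: pp0:2 pp1:3 pp2:3 pp3:1
Op 5: write(P0, v2, 179). refcount(pp2)=3>1 -> COPY to pp4. 5 ppages; refcounts: pp0:2 pp1:3 pp2:2 pp3:1 pp4:1
Op 6: read(P2, v1) -> 12. No state change.
Op 7: fork(P2) -> P3. 5 ppages; refcounts: pp0:3 pp1:4 pp2:3 pp3:1 pp4:1
Op 8: read(P0, v2) -> 179. No state change.
Op 9: write(P2, v0, 121). refcount(pp0)=3>1 -> COPY to pp5. 6 ppages; refcounts: pp0:2 pp1:4 pp2:3 pp3:1 pp4:1 pp5:1

yes yes yes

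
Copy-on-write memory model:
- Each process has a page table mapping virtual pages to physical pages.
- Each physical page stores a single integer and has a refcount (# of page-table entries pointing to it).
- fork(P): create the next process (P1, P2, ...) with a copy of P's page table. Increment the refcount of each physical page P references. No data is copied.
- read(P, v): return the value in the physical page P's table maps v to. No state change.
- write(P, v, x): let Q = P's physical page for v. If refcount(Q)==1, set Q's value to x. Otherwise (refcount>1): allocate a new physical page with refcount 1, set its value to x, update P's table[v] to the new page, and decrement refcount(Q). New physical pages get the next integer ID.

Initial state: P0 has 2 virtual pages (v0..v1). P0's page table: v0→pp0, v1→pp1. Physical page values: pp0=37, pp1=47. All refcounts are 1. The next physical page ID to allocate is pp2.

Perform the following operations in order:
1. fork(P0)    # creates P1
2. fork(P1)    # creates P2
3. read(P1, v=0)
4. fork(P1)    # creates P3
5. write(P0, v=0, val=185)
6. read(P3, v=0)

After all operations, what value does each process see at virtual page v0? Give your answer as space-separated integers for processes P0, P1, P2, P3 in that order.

Answer: 185 37 37 37

Derivation:
Op 1: fork(P0) -> P1. 2 ppages; refcounts: pp0:2 pp1:2
Op 2: fork(P1) -> P2. 2 ppages; refcounts: pp0:3 pp1:3
Op 3: read(P1, v0) -> 37. No state change.
Op 4: fork(P1) -> P3. 2 ppages; refcounts: pp0:4 pp1:4
Op 5: write(P0, v0, 185). refcount(pp0)=4>1 -> COPY to pp2. 3 ppages; refcounts: pp0:3 pp1:4 pp2:1
Op 6: read(P3, v0) -> 37. No state change.
P0: v0 -> pp2 = 185
P1: v0 -> pp0 = 37
P2: v0 -> pp0 = 37
P3: v0 -> pp0 = 37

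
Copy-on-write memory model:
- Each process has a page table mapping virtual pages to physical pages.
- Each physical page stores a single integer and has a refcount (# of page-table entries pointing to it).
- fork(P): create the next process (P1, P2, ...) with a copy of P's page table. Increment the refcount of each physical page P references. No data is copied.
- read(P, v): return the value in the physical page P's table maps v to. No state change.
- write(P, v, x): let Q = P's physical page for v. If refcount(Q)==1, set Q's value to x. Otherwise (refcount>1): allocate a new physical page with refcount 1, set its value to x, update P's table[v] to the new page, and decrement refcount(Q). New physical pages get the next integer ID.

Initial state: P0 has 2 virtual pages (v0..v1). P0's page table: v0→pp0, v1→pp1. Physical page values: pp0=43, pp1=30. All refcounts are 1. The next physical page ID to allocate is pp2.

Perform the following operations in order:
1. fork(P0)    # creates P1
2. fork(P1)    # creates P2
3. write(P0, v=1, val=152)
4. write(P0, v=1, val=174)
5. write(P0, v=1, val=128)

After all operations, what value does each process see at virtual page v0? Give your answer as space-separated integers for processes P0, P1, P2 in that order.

Op 1: fork(P0) -> P1. 2 ppages; refcounts: pp0:2 pp1:2
Op 2: fork(P1) -> P2. 2 ppages; refcounts: pp0:3 pp1:3
Op 3: write(P0, v1, 152). refcount(pp1)=3>1 -> COPY to pp2. 3 ppages; refcounts: pp0:3 pp1:2 pp2:1
Op 4: write(P0, v1, 174). refcount(pp2)=1 -> write in place. 3 ppages; refcounts: pp0:3 pp1:2 pp2:1
Op 5: write(P0, v1, 128). refcount(pp2)=1 -> write in place. 3 ppages; refcounts: pp0:3 pp1:2 pp2:1
P0: v0 -> pp0 = 43
P1: v0 -> pp0 = 43
P2: v0 -> pp0 = 43

Answer: 43 43 43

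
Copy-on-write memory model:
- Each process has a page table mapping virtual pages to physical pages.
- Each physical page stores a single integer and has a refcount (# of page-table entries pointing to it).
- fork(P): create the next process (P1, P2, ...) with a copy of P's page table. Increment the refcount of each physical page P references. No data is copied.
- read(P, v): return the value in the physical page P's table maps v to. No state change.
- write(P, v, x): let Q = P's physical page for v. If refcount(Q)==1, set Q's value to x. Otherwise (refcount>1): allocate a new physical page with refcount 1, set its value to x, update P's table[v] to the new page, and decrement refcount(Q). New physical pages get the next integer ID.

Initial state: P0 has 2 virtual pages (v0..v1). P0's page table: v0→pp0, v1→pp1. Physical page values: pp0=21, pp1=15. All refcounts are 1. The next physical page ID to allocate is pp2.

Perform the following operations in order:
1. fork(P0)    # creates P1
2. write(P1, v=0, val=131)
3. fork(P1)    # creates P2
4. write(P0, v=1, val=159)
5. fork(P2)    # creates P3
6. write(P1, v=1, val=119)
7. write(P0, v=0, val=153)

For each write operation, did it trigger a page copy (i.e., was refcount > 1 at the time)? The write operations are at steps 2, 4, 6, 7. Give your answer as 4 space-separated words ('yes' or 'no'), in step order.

Op 1: fork(P0) -> P1. 2 ppages; refcounts: pp0:2 pp1:2
Op 2: write(P1, v0, 131). refcount(pp0)=2>1 -> COPY to pp2. 3 ppages; refcounts: pp0:1 pp1:2 pp2:1
Op 3: fork(P1) -> P2. 3 ppages; refcounts: pp0:1 pp1:3 pp2:2
Op 4: write(P0, v1, 159). refcount(pp1)=3>1 -> COPY to pp3. 4 ppages; refcounts: pp0:1 pp1:2 pp2:2 pp3:1
Op 5: fork(P2) -> P3. 4 ppages; refcounts: pp0:1 pp1:3 pp2:3 pp3:1
Op 6: write(P1, v1, 119). refcount(pp1)=3>1 -> COPY to pp4. 5 ppages; refcounts: pp0:1 pp1:2 pp2:3 pp3:1 pp4:1
Op 7: write(P0, v0, 153). refcount(pp0)=1 -> write in place. 5 ppages; refcounts: pp0:1 pp1:2 pp2:3 pp3:1 pp4:1

yes yes yes no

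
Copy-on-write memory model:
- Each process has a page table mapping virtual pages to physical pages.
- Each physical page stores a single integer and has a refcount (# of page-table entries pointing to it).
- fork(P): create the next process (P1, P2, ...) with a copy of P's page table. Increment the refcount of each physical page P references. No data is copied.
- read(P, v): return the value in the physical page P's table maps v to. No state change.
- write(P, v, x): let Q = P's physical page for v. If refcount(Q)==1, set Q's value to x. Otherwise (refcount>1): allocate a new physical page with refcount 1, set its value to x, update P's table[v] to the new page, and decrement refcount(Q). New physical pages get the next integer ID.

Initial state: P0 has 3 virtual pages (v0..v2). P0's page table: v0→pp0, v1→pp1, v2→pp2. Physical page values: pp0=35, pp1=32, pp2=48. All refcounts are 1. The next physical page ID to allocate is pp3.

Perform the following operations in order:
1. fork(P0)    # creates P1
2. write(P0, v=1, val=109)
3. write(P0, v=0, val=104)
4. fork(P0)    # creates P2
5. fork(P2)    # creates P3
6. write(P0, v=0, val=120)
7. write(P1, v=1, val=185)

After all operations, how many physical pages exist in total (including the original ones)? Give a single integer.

Op 1: fork(P0) -> P1. 3 ppages; refcounts: pp0:2 pp1:2 pp2:2
Op 2: write(P0, v1, 109). refcount(pp1)=2>1 -> COPY to pp3. 4 ppages; refcounts: pp0:2 pp1:1 pp2:2 pp3:1
Op 3: write(P0, v0, 104). refcount(pp0)=2>1 -> COPY to pp4. 5 ppages; refcounts: pp0:1 pp1:1 pp2:2 pp3:1 pp4:1
Op 4: fork(P0) -> P2. 5 ppages; refcounts: pp0:1 pp1:1 pp2:3 pp3:2 pp4:2
Op 5: fork(P2) -> P3. 5 ppages; refcounts: pp0:1 pp1:1 pp2:4 pp3:3 pp4:3
Op 6: write(P0, v0, 120). refcount(pp4)=3>1 -> COPY to pp5. 6 ppages; refcounts: pp0:1 pp1:1 pp2:4 pp3:3 pp4:2 pp5:1
Op 7: write(P1, v1, 185). refcount(pp1)=1 -> write in place. 6 ppages; refcounts: pp0:1 pp1:1 pp2:4 pp3:3 pp4:2 pp5:1

Answer: 6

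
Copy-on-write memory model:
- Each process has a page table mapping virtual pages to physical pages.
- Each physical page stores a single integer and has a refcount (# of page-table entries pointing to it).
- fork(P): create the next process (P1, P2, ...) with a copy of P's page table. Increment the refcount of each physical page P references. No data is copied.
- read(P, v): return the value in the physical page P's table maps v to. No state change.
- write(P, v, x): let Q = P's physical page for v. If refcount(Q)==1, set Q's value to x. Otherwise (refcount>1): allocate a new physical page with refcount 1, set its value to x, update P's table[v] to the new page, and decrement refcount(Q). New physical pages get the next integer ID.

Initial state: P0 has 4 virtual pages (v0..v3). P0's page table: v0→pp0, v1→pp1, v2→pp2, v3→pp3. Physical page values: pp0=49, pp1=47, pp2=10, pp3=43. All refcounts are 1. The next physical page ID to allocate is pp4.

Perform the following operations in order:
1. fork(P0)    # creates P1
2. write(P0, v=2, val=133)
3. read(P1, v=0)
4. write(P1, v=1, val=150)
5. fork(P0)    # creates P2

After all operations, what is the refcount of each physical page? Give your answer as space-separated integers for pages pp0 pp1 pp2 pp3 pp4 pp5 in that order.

Answer: 3 2 1 3 2 1

Derivation:
Op 1: fork(P0) -> P1. 4 ppages; refcounts: pp0:2 pp1:2 pp2:2 pp3:2
Op 2: write(P0, v2, 133). refcount(pp2)=2>1 -> COPY to pp4. 5 ppages; refcounts: pp0:2 pp1:2 pp2:1 pp3:2 pp4:1
Op 3: read(P1, v0) -> 49. No state change.
Op 4: write(P1, v1, 150). refcount(pp1)=2>1 -> COPY to pp5. 6 ppages; refcounts: pp0:2 pp1:1 pp2:1 pp3:2 pp4:1 pp5:1
Op 5: fork(P0) -> P2. 6 ppages; refcounts: pp0:3 pp1:2 pp2:1 pp3:3 pp4:2 pp5:1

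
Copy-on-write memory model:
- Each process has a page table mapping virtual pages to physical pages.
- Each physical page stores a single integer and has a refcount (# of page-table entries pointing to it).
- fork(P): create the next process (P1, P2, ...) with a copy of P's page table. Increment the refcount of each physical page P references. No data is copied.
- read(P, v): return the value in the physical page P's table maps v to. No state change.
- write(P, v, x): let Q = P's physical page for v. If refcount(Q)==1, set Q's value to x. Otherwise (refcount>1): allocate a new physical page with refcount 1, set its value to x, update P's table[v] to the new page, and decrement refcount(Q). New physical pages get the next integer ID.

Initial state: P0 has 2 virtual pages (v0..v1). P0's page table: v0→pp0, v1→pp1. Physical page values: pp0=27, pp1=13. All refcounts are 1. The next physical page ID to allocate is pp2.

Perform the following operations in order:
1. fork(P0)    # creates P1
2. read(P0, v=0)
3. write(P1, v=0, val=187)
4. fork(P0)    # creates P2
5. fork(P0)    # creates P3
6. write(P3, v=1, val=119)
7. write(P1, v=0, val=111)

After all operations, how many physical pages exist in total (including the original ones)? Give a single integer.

Op 1: fork(P0) -> P1. 2 ppages; refcounts: pp0:2 pp1:2
Op 2: read(P0, v0) -> 27. No state change.
Op 3: write(P1, v0, 187). refcount(pp0)=2>1 -> COPY to pp2. 3 ppages; refcounts: pp0:1 pp1:2 pp2:1
Op 4: fork(P0) -> P2. 3 ppages; refcounts: pp0:2 pp1:3 pp2:1
Op 5: fork(P0) -> P3. 3 ppages; refcounts: pp0:3 pp1:4 pp2:1
Op 6: write(P3, v1, 119). refcount(pp1)=4>1 -> COPY to pp3. 4 ppages; refcounts: pp0:3 pp1:3 pp2:1 pp3:1
Op 7: write(P1, v0, 111). refcount(pp2)=1 -> write in place. 4 ppages; refcounts: pp0:3 pp1:3 pp2:1 pp3:1

Answer: 4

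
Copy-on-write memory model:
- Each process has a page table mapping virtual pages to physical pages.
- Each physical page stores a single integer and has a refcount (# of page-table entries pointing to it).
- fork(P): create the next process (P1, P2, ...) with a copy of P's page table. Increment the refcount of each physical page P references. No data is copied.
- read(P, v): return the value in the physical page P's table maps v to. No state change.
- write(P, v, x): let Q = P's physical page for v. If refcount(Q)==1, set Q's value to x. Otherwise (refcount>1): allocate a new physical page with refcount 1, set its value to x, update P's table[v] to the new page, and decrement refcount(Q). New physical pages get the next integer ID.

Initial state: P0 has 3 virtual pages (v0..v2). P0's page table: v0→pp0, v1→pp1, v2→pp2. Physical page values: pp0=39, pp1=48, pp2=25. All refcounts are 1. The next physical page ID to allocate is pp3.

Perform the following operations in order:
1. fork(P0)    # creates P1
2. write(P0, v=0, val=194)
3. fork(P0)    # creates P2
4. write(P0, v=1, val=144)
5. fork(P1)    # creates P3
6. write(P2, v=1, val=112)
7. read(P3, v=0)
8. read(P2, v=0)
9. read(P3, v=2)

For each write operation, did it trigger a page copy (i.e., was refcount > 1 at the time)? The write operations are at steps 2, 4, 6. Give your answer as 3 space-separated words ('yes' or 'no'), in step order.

Op 1: fork(P0) -> P1. 3 ppages; refcounts: pp0:2 pp1:2 pp2:2
Op 2: write(P0, v0, 194). refcount(pp0)=2>1 -> COPY to pp3. 4 ppages; refcounts: pp0:1 pp1:2 pp2:2 pp3:1
Op 3: fork(P0) -> P2. 4 ppages; refcounts: pp0:1 pp1:3 pp2:3 pp3:2
Op 4: write(P0, v1, 144). refcount(pp1)=3>1 -> COPY to pp4. 5 ppages; refcounts: pp0:1 pp1:2 pp2:3 pp3:2 pp4:1
Op 5: fork(P1) -> P3. 5 ppages; refcounts: pp0:2 pp1:3 pp2:4 pp3:2 pp4:1
Op 6: write(P2, v1, 112). refcount(pp1)=3>1 -> COPY to pp5. 6 ppages; refcounts: pp0:2 pp1:2 pp2:4 pp3:2 pp4:1 pp5:1
Op 7: read(P3, v0) -> 39. No state change.
Op 8: read(P2, v0) -> 194. No state change.
Op 9: read(P3, v2) -> 25. No state change.

yes yes yes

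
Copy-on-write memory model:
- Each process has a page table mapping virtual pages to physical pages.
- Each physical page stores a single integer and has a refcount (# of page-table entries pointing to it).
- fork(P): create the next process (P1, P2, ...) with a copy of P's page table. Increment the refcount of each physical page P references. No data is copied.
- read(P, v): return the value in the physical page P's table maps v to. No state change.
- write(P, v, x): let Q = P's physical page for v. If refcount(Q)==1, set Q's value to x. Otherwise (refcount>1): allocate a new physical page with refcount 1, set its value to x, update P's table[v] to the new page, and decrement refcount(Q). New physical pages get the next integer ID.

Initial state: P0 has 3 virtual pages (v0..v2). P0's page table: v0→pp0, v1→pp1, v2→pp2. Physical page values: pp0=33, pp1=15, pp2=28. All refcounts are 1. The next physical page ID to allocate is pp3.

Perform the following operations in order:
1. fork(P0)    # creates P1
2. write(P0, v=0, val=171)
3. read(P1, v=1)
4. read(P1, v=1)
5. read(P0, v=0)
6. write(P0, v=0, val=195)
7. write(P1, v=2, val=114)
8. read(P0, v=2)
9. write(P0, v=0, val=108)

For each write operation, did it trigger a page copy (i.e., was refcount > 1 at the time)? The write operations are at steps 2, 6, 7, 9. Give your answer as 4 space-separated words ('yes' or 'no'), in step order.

Op 1: fork(P0) -> P1. 3 ppages; refcounts: pp0:2 pp1:2 pp2:2
Op 2: write(P0, v0, 171). refcount(pp0)=2>1 -> COPY to pp3. 4 ppages; refcounts: pp0:1 pp1:2 pp2:2 pp3:1
Op 3: read(P1, v1) -> 15. No state change.
Op 4: read(P1, v1) -> 15. No state change.
Op 5: read(P0, v0) -> 171. No state change.
Op 6: write(P0, v0, 195). refcount(pp3)=1 -> write in place. 4 ppages; refcounts: pp0:1 pp1:2 pp2:2 pp3:1
Op 7: write(P1, v2, 114). refcount(pp2)=2>1 -> COPY to pp4. 5 ppages; refcounts: pp0:1 pp1:2 pp2:1 pp3:1 pp4:1
Op 8: read(P0, v2) -> 28. No state change.
Op 9: write(P0, v0, 108). refcount(pp3)=1 -> write in place. 5 ppages; refcounts: pp0:1 pp1:2 pp2:1 pp3:1 pp4:1

yes no yes no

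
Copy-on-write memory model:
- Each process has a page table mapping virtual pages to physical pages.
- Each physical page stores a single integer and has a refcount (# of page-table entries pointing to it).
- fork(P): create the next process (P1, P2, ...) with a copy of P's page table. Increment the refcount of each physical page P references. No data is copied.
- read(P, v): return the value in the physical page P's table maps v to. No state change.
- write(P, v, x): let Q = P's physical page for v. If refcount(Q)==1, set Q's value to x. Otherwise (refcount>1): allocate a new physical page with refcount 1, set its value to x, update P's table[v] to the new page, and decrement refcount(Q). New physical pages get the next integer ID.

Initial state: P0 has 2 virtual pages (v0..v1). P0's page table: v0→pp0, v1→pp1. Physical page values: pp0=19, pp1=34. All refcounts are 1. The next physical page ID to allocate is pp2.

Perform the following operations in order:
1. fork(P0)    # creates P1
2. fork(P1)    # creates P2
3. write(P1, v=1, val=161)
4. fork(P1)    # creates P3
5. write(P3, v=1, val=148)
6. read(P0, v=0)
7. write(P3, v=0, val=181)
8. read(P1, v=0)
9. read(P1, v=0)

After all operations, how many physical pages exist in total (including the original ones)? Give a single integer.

Answer: 5

Derivation:
Op 1: fork(P0) -> P1. 2 ppages; refcounts: pp0:2 pp1:2
Op 2: fork(P1) -> P2. 2 ppages; refcounts: pp0:3 pp1:3
Op 3: write(P1, v1, 161). refcount(pp1)=3>1 -> COPY to pp2. 3 ppages; refcounts: pp0:3 pp1:2 pp2:1
Op 4: fork(P1) -> P3. 3 ppages; refcounts: pp0:4 pp1:2 pp2:2
Op 5: write(P3, v1, 148). refcount(pp2)=2>1 -> COPY to pp3. 4 ppages; refcounts: pp0:4 pp1:2 pp2:1 pp3:1
Op 6: read(P0, v0) -> 19. No state change.
Op 7: write(P3, v0, 181). refcount(pp0)=4>1 -> COPY to pp4. 5 ppages; refcounts: pp0:3 pp1:2 pp2:1 pp3:1 pp4:1
Op 8: read(P1, v0) -> 19. No state change.
Op 9: read(P1, v0) -> 19. No state change.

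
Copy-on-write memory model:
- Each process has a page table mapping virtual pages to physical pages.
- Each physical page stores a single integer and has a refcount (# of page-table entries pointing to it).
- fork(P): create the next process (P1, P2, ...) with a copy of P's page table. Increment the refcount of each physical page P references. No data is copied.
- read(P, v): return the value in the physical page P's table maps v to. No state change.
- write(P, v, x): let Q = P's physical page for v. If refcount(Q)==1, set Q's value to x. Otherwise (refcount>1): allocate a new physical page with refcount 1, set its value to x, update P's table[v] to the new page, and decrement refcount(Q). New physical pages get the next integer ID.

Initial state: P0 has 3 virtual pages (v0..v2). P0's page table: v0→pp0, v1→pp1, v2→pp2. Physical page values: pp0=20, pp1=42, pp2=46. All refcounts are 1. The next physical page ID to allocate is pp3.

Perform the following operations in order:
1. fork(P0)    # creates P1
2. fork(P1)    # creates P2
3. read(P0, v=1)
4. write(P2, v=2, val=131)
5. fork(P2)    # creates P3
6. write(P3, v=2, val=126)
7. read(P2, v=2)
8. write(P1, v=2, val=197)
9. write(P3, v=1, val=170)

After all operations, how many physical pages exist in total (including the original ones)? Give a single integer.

Answer: 7

Derivation:
Op 1: fork(P0) -> P1. 3 ppages; refcounts: pp0:2 pp1:2 pp2:2
Op 2: fork(P1) -> P2. 3 ppages; refcounts: pp0:3 pp1:3 pp2:3
Op 3: read(P0, v1) -> 42. No state change.
Op 4: write(P2, v2, 131). refcount(pp2)=3>1 -> COPY to pp3. 4 ppages; refcounts: pp0:3 pp1:3 pp2:2 pp3:1
Op 5: fork(P2) -> P3. 4 ppages; refcounts: pp0:4 pp1:4 pp2:2 pp3:2
Op 6: write(P3, v2, 126). refcount(pp3)=2>1 -> COPY to pp4. 5 ppages; refcounts: pp0:4 pp1:4 pp2:2 pp3:1 pp4:1
Op 7: read(P2, v2) -> 131. No state change.
Op 8: write(P1, v2, 197). refcount(pp2)=2>1 -> COPY to pp5. 6 ppages; refcounts: pp0:4 pp1:4 pp2:1 pp3:1 pp4:1 pp5:1
Op 9: write(P3, v1, 170). refcount(pp1)=4>1 -> COPY to pp6. 7 ppages; refcounts: pp0:4 pp1:3 pp2:1 pp3:1 pp4:1 pp5:1 pp6:1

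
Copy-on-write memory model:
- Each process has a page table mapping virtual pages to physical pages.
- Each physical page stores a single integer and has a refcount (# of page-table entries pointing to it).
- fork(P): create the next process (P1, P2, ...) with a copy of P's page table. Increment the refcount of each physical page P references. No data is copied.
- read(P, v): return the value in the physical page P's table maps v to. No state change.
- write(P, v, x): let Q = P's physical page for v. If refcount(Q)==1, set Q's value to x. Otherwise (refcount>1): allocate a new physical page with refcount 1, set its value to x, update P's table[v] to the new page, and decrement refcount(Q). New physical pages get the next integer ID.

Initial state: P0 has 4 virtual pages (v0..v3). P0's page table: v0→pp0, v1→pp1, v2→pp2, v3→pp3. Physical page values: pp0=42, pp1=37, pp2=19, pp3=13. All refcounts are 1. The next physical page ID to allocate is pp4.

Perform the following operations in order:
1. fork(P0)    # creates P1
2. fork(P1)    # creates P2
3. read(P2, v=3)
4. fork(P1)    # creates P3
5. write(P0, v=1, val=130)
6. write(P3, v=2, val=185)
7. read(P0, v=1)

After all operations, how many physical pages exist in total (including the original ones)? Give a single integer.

Op 1: fork(P0) -> P1. 4 ppages; refcounts: pp0:2 pp1:2 pp2:2 pp3:2
Op 2: fork(P1) -> P2. 4 ppages; refcounts: pp0:3 pp1:3 pp2:3 pp3:3
Op 3: read(P2, v3) -> 13. No state change.
Op 4: fork(P1) -> P3. 4 ppages; refcounts: pp0:4 pp1:4 pp2:4 pp3:4
Op 5: write(P0, v1, 130). refcount(pp1)=4>1 -> COPY to pp4. 5 ppages; refcounts: pp0:4 pp1:3 pp2:4 pp3:4 pp4:1
Op 6: write(P3, v2, 185). refcount(pp2)=4>1 -> COPY to pp5. 6 ppages; refcounts: pp0:4 pp1:3 pp2:3 pp3:4 pp4:1 pp5:1
Op 7: read(P0, v1) -> 130. No state change.

Answer: 6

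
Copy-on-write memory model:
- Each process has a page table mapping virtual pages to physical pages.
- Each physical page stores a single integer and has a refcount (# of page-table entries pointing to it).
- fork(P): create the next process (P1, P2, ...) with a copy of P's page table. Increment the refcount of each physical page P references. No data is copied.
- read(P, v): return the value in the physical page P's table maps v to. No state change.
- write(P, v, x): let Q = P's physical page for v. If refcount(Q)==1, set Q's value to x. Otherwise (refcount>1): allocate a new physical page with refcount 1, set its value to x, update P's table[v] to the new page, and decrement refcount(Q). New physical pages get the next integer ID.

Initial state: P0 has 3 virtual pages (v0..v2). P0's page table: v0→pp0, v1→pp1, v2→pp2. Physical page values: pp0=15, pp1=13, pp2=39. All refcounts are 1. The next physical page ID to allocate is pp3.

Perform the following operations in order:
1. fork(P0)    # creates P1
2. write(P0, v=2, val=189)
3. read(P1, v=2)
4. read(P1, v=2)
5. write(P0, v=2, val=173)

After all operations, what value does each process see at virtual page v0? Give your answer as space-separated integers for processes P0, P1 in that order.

Op 1: fork(P0) -> P1. 3 ppages; refcounts: pp0:2 pp1:2 pp2:2
Op 2: write(P0, v2, 189). refcount(pp2)=2>1 -> COPY to pp3. 4 ppages; refcounts: pp0:2 pp1:2 pp2:1 pp3:1
Op 3: read(P1, v2) -> 39. No state change.
Op 4: read(P1, v2) -> 39. No state change.
Op 5: write(P0, v2, 173). refcount(pp3)=1 -> write in place. 4 ppages; refcounts: pp0:2 pp1:2 pp2:1 pp3:1
P0: v0 -> pp0 = 15
P1: v0 -> pp0 = 15

Answer: 15 15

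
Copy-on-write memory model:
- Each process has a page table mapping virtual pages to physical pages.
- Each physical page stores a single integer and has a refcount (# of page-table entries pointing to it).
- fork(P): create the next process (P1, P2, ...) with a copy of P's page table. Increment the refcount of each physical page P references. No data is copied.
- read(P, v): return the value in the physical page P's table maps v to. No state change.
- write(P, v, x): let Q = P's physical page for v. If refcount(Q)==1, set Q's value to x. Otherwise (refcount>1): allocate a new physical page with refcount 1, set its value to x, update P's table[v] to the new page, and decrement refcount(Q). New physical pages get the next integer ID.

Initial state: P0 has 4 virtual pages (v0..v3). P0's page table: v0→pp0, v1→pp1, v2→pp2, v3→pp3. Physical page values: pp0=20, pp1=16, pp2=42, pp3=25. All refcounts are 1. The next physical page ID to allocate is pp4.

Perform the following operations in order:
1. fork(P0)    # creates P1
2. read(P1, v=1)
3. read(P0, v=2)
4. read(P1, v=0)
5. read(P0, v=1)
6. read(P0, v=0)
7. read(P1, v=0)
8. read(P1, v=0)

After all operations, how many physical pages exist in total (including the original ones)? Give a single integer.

Op 1: fork(P0) -> P1. 4 ppages; refcounts: pp0:2 pp1:2 pp2:2 pp3:2
Op 2: read(P1, v1) -> 16. No state change.
Op 3: read(P0, v2) -> 42. No state change.
Op 4: read(P1, v0) -> 20. No state change.
Op 5: read(P0, v1) -> 16. No state change.
Op 6: read(P0, v0) -> 20. No state change.
Op 7: read(P1, v0) -> 20. No state change.
Op 8: read(P1, v0) -> 20. No state change.

Answer: 4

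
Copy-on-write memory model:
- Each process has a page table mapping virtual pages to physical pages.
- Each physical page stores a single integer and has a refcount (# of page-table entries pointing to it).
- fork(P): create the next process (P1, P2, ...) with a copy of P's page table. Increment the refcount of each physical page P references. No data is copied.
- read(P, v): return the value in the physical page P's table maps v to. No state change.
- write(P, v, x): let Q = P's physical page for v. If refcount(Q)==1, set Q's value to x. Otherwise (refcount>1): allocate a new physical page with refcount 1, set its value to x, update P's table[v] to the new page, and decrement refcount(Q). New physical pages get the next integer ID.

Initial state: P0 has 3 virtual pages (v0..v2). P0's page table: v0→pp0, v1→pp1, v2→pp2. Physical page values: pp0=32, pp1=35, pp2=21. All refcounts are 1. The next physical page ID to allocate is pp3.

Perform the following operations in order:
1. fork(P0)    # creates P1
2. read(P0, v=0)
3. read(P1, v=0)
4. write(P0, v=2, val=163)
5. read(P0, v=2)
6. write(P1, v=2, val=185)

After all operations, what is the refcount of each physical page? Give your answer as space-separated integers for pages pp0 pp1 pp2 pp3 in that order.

Answer: 2 2 1 1

Derivation:
Op 1: fork(P0) -> P1. 3 ppages; refcounts: pp0:2 pp1:2 pp2:2
Op 2: read(P0, v0) -> 32. No state change.
Op 3: read(P1, v0) -> 32. No state change.
Op 4: write(P0, v2, 163). refcount(pp2)=2>1 -> COPY to pp3. 4 ppages; refcounts: pp0:2 pp1:2 pp2:1 pp3:1
Op 5: read(P0, v2) -> 163. No state change.
Op 6: write(P1, v2, 185). refcount(pp2)=1 -> write in place. 4 ppages; refcounts: pp0:2 pp1:2 pp2:1 pp3:1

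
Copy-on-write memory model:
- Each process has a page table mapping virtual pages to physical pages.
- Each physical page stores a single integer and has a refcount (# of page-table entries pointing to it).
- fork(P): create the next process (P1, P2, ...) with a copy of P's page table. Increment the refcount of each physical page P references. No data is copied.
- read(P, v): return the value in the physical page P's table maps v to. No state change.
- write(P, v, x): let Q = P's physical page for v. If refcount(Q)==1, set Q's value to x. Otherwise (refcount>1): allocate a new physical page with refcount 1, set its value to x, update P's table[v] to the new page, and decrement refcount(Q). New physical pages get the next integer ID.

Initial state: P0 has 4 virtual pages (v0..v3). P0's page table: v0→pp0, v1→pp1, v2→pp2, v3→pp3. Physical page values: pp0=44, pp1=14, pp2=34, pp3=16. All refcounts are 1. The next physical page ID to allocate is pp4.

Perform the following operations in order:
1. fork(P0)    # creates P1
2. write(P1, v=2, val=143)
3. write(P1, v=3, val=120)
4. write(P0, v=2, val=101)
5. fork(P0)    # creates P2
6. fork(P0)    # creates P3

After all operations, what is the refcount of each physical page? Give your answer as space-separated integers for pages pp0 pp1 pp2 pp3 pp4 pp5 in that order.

Op 1: fork(P0) -> P1. 4 ppages; refcounts: pp0:2 pp1:2 pp2:2 pp3:2
Op 2: write(P1, v2, 143). refcount(pp2)=2>1 -> COPY to pp4. 5 ppages; refcounts: pp0:2 pp1:2 pp2:1 pp3:2 pp4:1
Op 3: write(P1, v3, 120). refcount(pp3)=2>1 -> COPY to pp5. 6 ppages; refcounts: pp0:2 pp1:2 pp2:1 pp3:1 pp4:1 pp5:1
Op 4: write(P0, v2, 101). refcount(pp2)=1 -> write in place. 6 ppages; refcounts: pp0:2 pp1:2 pp2:1 pp3:1 pp4:1 pp5:1
Op 5: fork(P0) -> P2. 6 ppages; refcounts: pp0:3 pp1:3 pp2:2 pp3:2 pp4:1 pp5:1
Op 6: fork(P0) -> P3. 6 ppages; refcounts: pp0:4 pp1:4 pp2:3 pp3:3 pp4:1 pp5:1

Answer: 4 4 3 3 1 1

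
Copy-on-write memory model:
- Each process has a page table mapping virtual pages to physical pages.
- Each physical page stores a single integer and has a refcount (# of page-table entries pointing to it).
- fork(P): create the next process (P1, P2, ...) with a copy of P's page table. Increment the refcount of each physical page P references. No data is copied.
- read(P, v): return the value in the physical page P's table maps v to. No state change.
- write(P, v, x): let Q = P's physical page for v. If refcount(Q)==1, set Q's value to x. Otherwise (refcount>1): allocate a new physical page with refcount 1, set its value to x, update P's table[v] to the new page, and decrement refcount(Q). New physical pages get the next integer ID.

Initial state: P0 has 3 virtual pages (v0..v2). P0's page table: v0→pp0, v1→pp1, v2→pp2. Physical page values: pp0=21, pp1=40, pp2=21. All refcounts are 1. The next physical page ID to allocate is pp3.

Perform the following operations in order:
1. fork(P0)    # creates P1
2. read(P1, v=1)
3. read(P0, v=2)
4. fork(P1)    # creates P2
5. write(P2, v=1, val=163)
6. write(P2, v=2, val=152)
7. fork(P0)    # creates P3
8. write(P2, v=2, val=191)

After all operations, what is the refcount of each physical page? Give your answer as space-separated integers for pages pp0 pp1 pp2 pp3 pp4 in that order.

Op 1: fork(P0) -> P1. 3 ppages; refcounts: pp0:2 pp1:2 pp2:2
Op 2: read(P1, v1) -> 40. No state change.
Op 3: read(P0, v2) -> 21. No state change.
Op 4: fork(P1) -> P2. 3 ppages; refcounts: pp0:3 pp1:3 pp2:3
Op 5: write(P2, v1, 163). refcount(pp1)=3>1 -> COPY to pp3. 4 ppages; refcounts: pp0:3 pp1:2 pp2:3 pp3:1
Op 6: write(P2, v2, 152). refcount(pp2)=3>1 -> COPY to pp4. 5 ppages; refcounts: pp0:3 pp1:2 pp2:2 pp3:1 pp4:1
Op 7: fork(P0) -> P3. 5 ppages; refcounts: pp0:4 pp1:3 pp2:3 pp3:1 pp4:1
Op 8: write(P2, v2, 191). refcount(pp4)=1 -> write in place. 5 ppages; refcounts: pp0:4 pp1:3 pp2:3 pp3:1 pp4:1

Answer: 4 3 3 1 1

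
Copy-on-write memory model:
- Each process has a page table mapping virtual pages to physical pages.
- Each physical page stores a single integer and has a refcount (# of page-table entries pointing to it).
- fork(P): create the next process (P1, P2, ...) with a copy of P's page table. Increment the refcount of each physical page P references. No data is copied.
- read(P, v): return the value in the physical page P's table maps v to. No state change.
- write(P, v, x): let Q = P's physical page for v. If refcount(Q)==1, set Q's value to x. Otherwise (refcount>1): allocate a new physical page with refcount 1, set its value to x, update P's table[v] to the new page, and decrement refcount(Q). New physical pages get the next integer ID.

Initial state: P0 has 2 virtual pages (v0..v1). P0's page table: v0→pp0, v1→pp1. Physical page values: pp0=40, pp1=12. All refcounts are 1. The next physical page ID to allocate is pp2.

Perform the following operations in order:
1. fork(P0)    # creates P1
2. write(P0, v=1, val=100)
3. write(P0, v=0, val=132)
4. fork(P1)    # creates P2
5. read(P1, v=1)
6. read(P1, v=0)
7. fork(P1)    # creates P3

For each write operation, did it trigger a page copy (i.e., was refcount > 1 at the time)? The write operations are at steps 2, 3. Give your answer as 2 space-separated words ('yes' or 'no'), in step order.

Op 1: fork(P0) -> P1. 2 ppages; refcounts: pp0:2 pp1:2
Op 2: write(P0, v1, 100). refcount(pp1)=2>1 -> COPY to pp2. 3 ppages; refcounts: pp0:2 pp1:1 pp2:1
Op 3: write(P0, v0, 132). refcount(pp0)=2>1 -> COPY to pp3. 4 ppages; refcounts: pp0:1 pp1:1 pp2:1 pp3:1
Op 4: fork(P1) -> P2. 4 ppages; refcounts: pp0:2 pp1:2 pp2:1 pp3:1
Op 5: read(P1, v1) -> 12. No state change.
Op 6: read(P1, v0) -> 40. No state change.
Op 7: fork(P1) -> P3. 4 ppages; refcounts: pp0:3 pp1:3 pp2:1 pp3:1

yes yes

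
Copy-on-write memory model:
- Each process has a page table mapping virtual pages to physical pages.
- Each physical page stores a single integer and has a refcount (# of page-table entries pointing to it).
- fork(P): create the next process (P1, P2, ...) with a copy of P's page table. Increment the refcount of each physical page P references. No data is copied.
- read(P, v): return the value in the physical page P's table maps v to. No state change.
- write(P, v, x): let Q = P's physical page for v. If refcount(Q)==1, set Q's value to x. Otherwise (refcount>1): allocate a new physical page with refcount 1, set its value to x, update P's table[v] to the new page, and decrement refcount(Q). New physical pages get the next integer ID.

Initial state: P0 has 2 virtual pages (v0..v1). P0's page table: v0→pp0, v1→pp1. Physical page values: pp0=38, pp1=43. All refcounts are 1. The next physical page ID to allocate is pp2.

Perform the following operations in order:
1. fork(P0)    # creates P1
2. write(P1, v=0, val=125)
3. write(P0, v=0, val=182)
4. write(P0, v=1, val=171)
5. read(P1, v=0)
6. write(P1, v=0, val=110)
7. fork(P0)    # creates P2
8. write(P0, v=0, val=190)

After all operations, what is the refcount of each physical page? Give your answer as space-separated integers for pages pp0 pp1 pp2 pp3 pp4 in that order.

Op 1: fork(P0) -> P1. 2 ppages; refcounts: pp0:2 pp1:2
Op 2: write(P1, v0, 125). refcount(pp0)=2>1 -> COPY to pp2. 3 ppages; refcounts: pp0:1 pp1:2 pp2:1
Op 3: write(P0, v0, 182). refcount(pp0)=1 -> write in place. 3 ppages; refcounts: pp0:1 pp1:2 pp2:1
Op 4: write(P0, v1, 171). refcount(pp1)=2>1 -> COPY to pp3. 4 ppages; refcounts: pp0:1 pp1:1 pp2:1 pp3:1
Op 5: read(P1, v0) -> 125. No state change.
Op 6: write(P1, v0, 110). refcount(pp2)=1 -> write in place. 4 ppages; refcounts: pp0:1 pp1:1 pp2:1 pp3:1
Op 7: fork(P0) -> P2. 4 ppages; refcounts: pp0:2 pp1:1 pp2:1 pp3:2
Op 8: write(P0, v0, 190). refcount(pp0)=2>1 -> COPY to pp4. 5 ppages; refcounts: pp0:1 pp1:1 pp2:1 pp3:2 pp4:1

Answer: 1 1 1 2 1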